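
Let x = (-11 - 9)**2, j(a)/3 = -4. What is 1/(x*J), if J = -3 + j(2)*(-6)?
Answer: 1/27600 ≈ 3.6232e-5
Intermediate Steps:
j(a) = -12 (j(a) = 3*(-4) = -12)
x = 400 (x = (-20)**2 = 400)
J = 69 (J = -3 - 12*(-6) = -3 + 72 = 69)
1/(x*J) = 1/(400*69) = 1/27600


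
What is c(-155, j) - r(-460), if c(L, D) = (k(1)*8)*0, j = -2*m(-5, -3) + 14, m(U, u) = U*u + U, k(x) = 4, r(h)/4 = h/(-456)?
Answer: -230/57 ≈ -4.0351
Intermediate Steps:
r(h) = -h/114 (r(h) = 4*(h/(-456)) = 4*(h*(-1/456)) = 4*(-h/456) = -h/114)
m(U, u) = U + U*u
j = -6 (j = -(-10)*(1 - 3) + 14 = -(-10)*(-2) + 14 = -2*10 + 14 = -20 + 14 = -6)
c(L, D) = 0 (c(L, D) = (4*8)*0 = 32*0 = 0)
c(-155, j) - r(-460) = 0 - (-1)*(-460)/114 = 0 - 1*230/57 = 0 - 230/57 = -230/57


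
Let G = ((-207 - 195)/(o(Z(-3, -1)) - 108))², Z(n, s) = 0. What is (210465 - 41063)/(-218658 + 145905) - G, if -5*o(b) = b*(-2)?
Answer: -127158155/7857324 ≈ -16.183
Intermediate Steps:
o(b) = 2*b/5 (o(b) = -b*(-2)/5 = -(-2)*b/5 = 2*b/5)
G = 4489/324 (G = ((-207 - 195)/((⅖)*0 - 108))² = (-402/(0 - 108))² = (-402/(-108))² = (-402*(-1/108))² = (67/18)² = 4489/324 ≈ 13.855)
(210465 - 41063)/(-218658 + 145905) - G = (210465 - 41063)/(-218658 + 145905) - 1*4489/324 = 169402/(-72753) - 4489/324 = 169402*(-1/72753) - 4489/324 = -169402/72753 - 4489/324 = -127158155/7857324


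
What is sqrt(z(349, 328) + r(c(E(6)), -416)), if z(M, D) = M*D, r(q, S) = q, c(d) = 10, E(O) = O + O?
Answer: sqrt(114482) ≈ 338.35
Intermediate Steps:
E(O) = 2*O
z(M, D) = D*M
sqrt(z(349, 328) + r(c(E(6)), -416)) = sqrt(328*349 + 10) = sqrt(114472 + 10) = sqrt(114482)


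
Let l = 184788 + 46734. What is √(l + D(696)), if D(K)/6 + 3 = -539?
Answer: √228270 ≈ 477.78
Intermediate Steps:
D(K) = -3252 (D(K) = -18 + 6*(-539) = -18 - 3234 = -3252)
l = 231522
√(l + D(696)) = √(231522 - 3252) = √228270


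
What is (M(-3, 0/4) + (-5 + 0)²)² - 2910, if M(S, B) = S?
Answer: -2426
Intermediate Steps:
(M(-3, 0/4) + (-5 + 0)²)² - 2910 = (-3 + (-5 + 0)²)² - 2910 = (-3 + (-5)²)² - 2910 = (-3 + 25)² - 2910 = 22² - 2910 = 484 - 2910 = -2426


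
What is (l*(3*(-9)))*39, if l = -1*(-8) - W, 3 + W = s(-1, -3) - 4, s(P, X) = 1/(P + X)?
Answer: -64233/4 ≈ -16058.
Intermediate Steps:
W = -29/4 (W = -3 + (1/(-1 - 3) - 4) = -3 + (1/(-4) - 4) = -3 + (-¼ - 4) = -3 - 17/4 = -29/4 ≈ -7.2500)
l = 61/4 (l = -1*(-8) - 1*(-29/4) = 8 + 29/4 = 61/4 ≈ 15.250)
(l*(3*(-9)))*39 = (61*(3*(-9))/4)*39 = ((61/4)*(-27))*39 = -1647/4*39 = -64233/4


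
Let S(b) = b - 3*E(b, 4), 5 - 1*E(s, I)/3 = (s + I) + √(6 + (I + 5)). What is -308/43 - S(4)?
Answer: -1641/43 - 9*√15 ≈ -73.020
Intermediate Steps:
E(s, I) = 15 - 3*I - 3*s - 3*√(11 + I) (E(s, I) = 15 - 3*((s + I) + √(6 + (I + 5))) = 15 - 3*((I + s) + √(6 + (5 + I))) = 15 - 3*((I + s) + √(11 + I)) = 15 - 3*(I + s + √(11 + I)) = 15 + (-3*I - 3*s - 3*√(11 + I)) = 15 - 3*I - 3*s - 3*√(11 + I))
S(b) = -9 + 9*√15 + 10*b (S(b) = b - 3*(15 - 3*4 - 3*b - 3*√(11 + 4)) = b - 3*(15 - 12 - 3*b - 3*√15) = b - 3*(3 - 3*b - 3*√15) = b + (-9 + 9*b + 9*√15) = -9 + 9*√15 + 10*b)
-308/43 - S(4) = -308/43 - (-9 + 9*√15 + 10*4) = -308*1/43 - (-9 + 9*√15 + 40) = -308/43 - (31 + 9*√15) = -308/43 + (-31 - 9*√15) = -1641/43 - 9*√15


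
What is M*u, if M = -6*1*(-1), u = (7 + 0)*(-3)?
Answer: -126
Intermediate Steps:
u = -21 (u = 7*(-3) = -21)
M = 6 (M = -6*(-1) = 6)
M*u = 6*(-21) = -126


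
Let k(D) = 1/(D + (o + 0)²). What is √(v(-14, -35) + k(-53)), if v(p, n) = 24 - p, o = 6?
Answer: √10965/17 ≈ 6.1596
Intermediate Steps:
k(D) = 1/(36 + D) (k(D) = 1/(D + (6 + 0)²) = 1/(D + 6²) = 1/(D + 36) = 1/(36 + D))
√(v(-14, -35) + k(-53)) = √((24 - 1*(-14)) + 1/(36 - 53)) = √((24 + 14) + 1/(-17)) = √(38 - 1/17) = √(645/17) = √10965/17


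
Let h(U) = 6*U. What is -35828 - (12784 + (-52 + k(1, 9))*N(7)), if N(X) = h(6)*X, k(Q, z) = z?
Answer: -37776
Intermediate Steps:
N(X) = 36*X (N(X) = (6*6)*X = 36*X)
-35828 - (12784 + (-52 + k(1, 9))*N(7)) = -35828 - (12784 + (-52 + 9)*(36*7)) = -35828 - (12784 - 43*252) = -35828 - (12784 - 10836) = -35828 - 1*1948 = -35828 - 1948 = -37776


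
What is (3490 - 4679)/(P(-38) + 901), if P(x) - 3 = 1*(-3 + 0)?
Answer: -1189/901 ≈ -1.3196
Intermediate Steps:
P(x) = 0 (P(x) = 3 + 1*(-3 + 0) = 3 + 1*(-3) = 3 - 3 = 0)
(3490 - 4679)/(P(-38) + 901) = (3490 - 4679)/(0 + 901) = -1189/901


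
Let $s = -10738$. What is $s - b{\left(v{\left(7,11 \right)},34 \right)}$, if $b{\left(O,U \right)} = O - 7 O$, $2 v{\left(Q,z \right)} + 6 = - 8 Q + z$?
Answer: $-10891$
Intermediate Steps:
$v{\left(Q,z \right)} = -3 + \frac{z}{2} - 4 Q$ ($v{\left(Q,z \right)} = -3 + \frac{- 8 Q + z}{2} = -3 + \frac{z - 8 Q}{2} = -3 - \left(4 Q - \frac{z}{2}\right) = -3 + \frac{z}{2} - 4 Q$)
$b{\left(O,U \right)} = - 6 O$
$s - b{\left(v{\left(7,11 \right)},34 \right)} = -10738 - - 6 \left(-3 + \frac{1}{2} \cdot 11 - 28\right) = -10738 - - 6 \left(-3 + \frac{11}{2} - 28\right) = -10738 - \left(-6\right) \left(- \frac{51}{2}\right) = -10738 - 153 = -10891$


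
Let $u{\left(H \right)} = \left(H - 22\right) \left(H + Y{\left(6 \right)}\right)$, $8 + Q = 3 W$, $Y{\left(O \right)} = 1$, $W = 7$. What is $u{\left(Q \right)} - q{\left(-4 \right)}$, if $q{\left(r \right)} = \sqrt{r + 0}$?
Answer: $-126 - 2 i \approx -126.0 - 2.0 i$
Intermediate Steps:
$q{\left(r \right)} = \sqrt{r}$
$Q = 13$ ($Q = -8 + 3 \cdot 7 = -8 + 21 = 13$)
$u{\left(H \right)} = \left(1 + H\right) \left(-22 + H\right)$ ($u{\left(H \right)} = \left(H - 22\right) \left(H + 1\right) = \left(-22 + H\right) \left(1 + H\right) = \left(1 + H\right) \left(-22 + H\right)$)
$u{\left(Q \right)} - q{\left(-4 \right)} = \left(-22 + 13^{2} - 273\right) - \sqrt{-4} = \left(-22 + 169 - 273\right) - 2 i = -126 - 2 i$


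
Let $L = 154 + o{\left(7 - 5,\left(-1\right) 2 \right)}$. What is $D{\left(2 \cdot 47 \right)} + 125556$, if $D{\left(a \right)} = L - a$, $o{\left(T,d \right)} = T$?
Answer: $125618$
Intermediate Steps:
$L = 156$ ($L = 154 + \left(7 - 5\right) = 154 + 2 = 156$)
$D{\left(a \right)} = 156 - a$
$D{\left(2 \cdot 47 \right)} + 125556 = \left(156 - 2 \cdot 47\right) + 125556 = \left(156 - 94\right) + 125556 = 62 + 125556 = 125618$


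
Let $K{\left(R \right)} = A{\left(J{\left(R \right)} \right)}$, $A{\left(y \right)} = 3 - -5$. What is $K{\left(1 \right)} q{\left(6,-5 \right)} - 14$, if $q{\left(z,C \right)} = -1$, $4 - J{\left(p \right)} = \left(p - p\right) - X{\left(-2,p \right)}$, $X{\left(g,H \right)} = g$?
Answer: $-22$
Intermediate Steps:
$J{\left(p \right)} = 2$ ($J{\left(p \right)} = 4 - \left(\left(p - p\right) - -2\right) = 4 - \left(0 + 2\right) = 4 - 2 = 2$)
$A{\left(y \right)} = 8$ ($A{\left(y \right)} = 3 + 5 = 8$)
$K{\left(R \right)} = 8$
$K{\left(1 \right)} q{\left(6,-5 \right)} - 14 = 8 \left(-1\right) - 14 = -8 - 14 = -22$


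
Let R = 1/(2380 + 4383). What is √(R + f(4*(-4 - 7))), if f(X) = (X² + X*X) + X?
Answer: √175085717695/6763 ≈ 61.871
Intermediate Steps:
f(X) = X + 2*X² (f(X) = (X² + X²) + X = 2*X² + X = X + 2*X²)
R = 1/6763 ≈ 0.00014786
√(R + f(4*(-4 - 7))) = √(1/6763 + (4*(-4 - 7))*(1 + 2*(4*(-4 - 7)))) = √(1/6763 + (4*(-11))*(1 + 2*(4*(-11)))) = √(1/6763 - 44*(1 + 2*(-44))) = √(1/6763 - 44*(1 - 88)) = √(1/6763 - 44*(-87)) = √(1/6763 + 3828) = √(25888765/6763) = √175085717695/6763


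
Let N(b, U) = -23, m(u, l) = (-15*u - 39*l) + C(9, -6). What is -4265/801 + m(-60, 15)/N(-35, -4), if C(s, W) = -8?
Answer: -344002/18423 ≈ -18.672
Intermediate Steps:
m(u, l) = -8 - 39*l - 15*u (m(u, l) = (-15*u - 39*l) - 8 = (-39*l - 15*u) - 8 = -8 - 39*l - 15*u)
-4265/801 + m(-60, 15)/N(-35, -4) = -4265/801 + (-8 - 39*15 - 15*(-60))/(-23) = -4265*1/801 + (-8 - 585 + 900)*(-1/23) = -4265/801 + 307*(-1/23) = -4265/801 - 307/23 = -344002/18423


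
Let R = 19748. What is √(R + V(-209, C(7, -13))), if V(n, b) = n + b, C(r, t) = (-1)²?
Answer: 2*√4885 ≈ 139.79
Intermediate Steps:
C(r, t) = 1
V(n, b) = b + n
√(R + V(-209, C(7, -13))) = √(19748 + (1 - 209)) = √(19748 - 208) = √19540 = 2*√4885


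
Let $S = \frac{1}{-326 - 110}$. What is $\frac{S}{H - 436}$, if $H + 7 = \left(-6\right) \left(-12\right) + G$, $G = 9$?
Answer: $\frac{1}{157832} \approx 6.3359 \cdot 10^{-6}$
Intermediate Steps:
$H = 74$ ($H = -7 + \left(\left(-6\right) \left(-12\right) + 9\right) = -7 + \left(72 + 9\right) = -7 + 81 = 74$)
$S = - \frac{1}{436}$ ($S = \frac{1}{-326 - 110} = \frac{1}{-436} = - \frac{1}{436} \approx -0.0022936$)
$\frac{S}{H - 436} = - \frac{1}{436 \left(74 - 436\right)} = - \frac{1}{436 \left(-362\right)} = \left(- \frac{1}{436}\right) \left(- \frac{1}{362}\right) = \frac{1}{157832}$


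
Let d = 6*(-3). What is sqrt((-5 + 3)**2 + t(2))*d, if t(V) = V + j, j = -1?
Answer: -18*sqrt(5) ≈ -40.249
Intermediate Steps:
d = -18
t(V) = -1 + V (t(V) = V - 1 = -1 + V)
sqrt((-5 + 3)**2 + t(2))*d = sqrt((-5 + 3)**2 + (-1 + 2))*(-18) = sqrt((-2)**2 + 1)*(-18) = sqrt(4 + 1)*(-18) = sqrt(5)*(-18) = -18*sqrt(5)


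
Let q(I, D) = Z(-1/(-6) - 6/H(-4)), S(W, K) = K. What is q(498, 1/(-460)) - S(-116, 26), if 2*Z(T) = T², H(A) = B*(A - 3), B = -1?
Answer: -90887/3528 ≈ -25.762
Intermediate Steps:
H(A) = 3 - A (H(A) = -(A - 3) = -(-3 + A) = 3 - A)
Z(T) = T²/2
q(I, D) = 841/3528 (q(I, D) = (-1/(-6) - 6/(3 - 1*(-4)))²/2 = (-1*(-⅙) - 6/(3 + 4))²/2 = (⅙ - 6/7)²/2 = (-29/42)²/2 = (½)*(841/1764) = 841/3528)
q(498, 1/(-460)) - S(-116, 26) = 841/3528 - 1*26 = 841/3528 - 26 = -90887/3528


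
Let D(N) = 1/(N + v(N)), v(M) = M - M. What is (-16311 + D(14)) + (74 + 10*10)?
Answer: -225917/14 ≈ -16137.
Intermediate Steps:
v(M) = 0
D(N) = 1/N (D(N) = 1/(N + 0) = 1/N)
(-16311 + D(14)) + (74 + 10*10) = (-16311 + 1/14) + (74 + 10*10) = (-16311 + 1/14) + (74 + 100) = -228353/14 + 174 = -225917/14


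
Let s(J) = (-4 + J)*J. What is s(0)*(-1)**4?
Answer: 0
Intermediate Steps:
s(J) = J*(-4 + J)
s(0)*(-1)**4 = (0*(-4 + 0))*(-1)**4 = (0*(-4))*1 = 0*1 = 0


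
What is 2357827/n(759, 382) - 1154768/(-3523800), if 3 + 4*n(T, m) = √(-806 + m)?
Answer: 2*(-2077127479131*I + 144346*√106)/(440475*(2*√106 + 3*I)) ≈ -65344.0 - 4.485e+5*I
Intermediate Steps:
n(T, m) = -¾ + √(-806 + m)/4
2357827/n(759, 382) - 1154768/(-3523800) = 2357827/(-¾ + √(-806 + 382)/4) - 1154768/(-3523800) = 2357827/(-¾ + √(-424)/4) - 1154768*(-1/3523800) = 2357827/(-¾ + (2*I*√106)/4) + 144346/440475 = 2357827/(-¾ + I*√106/2) + 144346/440475 = 144346/440475 + 2357827/(-¾ + I*√106/2)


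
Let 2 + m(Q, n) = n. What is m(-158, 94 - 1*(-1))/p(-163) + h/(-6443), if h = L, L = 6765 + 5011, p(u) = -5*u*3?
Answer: -9397707/5251045 ≈ -1.7897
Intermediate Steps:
p(u) = -15*u
m(Q, n) = -2 + n
L = 11776
h = 11776
m(-158, 94 - 1*(-1))/p(-163) + h/(-6443) = (-2 + (94 - 1*(-1)))/((-15*(-163))) + 11776/(-6443) = (-2 + (94 + 1))/2445 + 11776*(-1/6443) = (-2 + 95)*(1/2445) - 11776/6443 = 93*(1/2445) - 11776/6443 = 31/815 - 11776/6443 = -9397707/5251045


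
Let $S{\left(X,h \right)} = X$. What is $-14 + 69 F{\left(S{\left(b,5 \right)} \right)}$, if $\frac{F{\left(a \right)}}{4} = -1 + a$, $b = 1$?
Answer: $-14$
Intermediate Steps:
$F{\left(a \right)} = -4 + 4 a$ ($F{\left(a \right)} = 4 \left(-1 + a\right) = -4 + 4 a$)
$-14 + 69 F{\left(S{\left(b,5 \right)} \right)} = -14 + 69 \left(-4 + 4 \cdot 1\right) = -14 + 69 \left(-4 + 4\right) = -14 + 69 \cdot 0 = -14 + 0 = -14$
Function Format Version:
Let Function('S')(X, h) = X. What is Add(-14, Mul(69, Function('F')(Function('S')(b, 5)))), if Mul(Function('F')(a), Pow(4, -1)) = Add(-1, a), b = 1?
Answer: -14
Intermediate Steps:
Function('F')(a) = Add(-4, Mul(4, a)) (Function('F')(a) = Mul(4, Add(-1, a)) = Add(-4, Mul(4, a)))
Add(-14, Mul(69, Function('F')(Function('S')(b, 5)))) = Add(-14, Mul(69, Add(-4, Mul(4, 1)))) = Add(-14, Mul(69, Add(-4, 4))) = Add(-14, Mul(69, 0)) = Add(-14, 0) = -14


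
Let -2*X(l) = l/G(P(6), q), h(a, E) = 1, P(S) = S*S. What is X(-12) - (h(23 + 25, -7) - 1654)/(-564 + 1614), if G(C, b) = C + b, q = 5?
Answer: 24691/14350 ≈ 1.7206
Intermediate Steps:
P(S) = S**2
X(l) = -l/82 (X(l) = -l/(2*(6**2 + 5)) = -l/(2*(36 + 5)) = -l/(2*41) = -l/82)
X(-12) - (h(23 + 25, -7) - 1654)/(-564 + 1614) = -1/82*(-12) - (1 - 1654)/(-564 + 1614) = 6/41 - (-1653)/1050 = 6/41 - 1*(-551/350) = 6/41 + 551/350 = 24691/14350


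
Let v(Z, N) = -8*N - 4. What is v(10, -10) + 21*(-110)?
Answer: -2234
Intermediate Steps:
v(Z, N) = -4 - 8*N
v(10, -10) + 21*(-110) = (-4 - 8*(-10)) + 21*(-110) = (-4 + 80) - 2310 = 76 - 2310 = -2234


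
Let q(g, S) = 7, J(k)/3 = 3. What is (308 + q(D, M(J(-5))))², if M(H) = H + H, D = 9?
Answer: 99225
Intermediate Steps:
J(k) = 9 (J(k) = 3*3 = 9)
M(H) = 2*H
(308 + q(D, M(J(-5))))² = (308 + 7)² = 315² = 99225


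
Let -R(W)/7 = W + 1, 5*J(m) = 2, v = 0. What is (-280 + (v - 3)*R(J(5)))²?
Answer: 1570009/25 ≈ 62800.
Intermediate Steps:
J(m) = ⅖ (J(m) = (⅕)*2 = ⅖)
R(W) = -7 - 7*W (R(W) = -7*(W + 1) = -7*(1 + W) = -7 - 7*W)
(-280 + (v - 3)*R(J(5)))² = (-280 + (0 - 3)*(-7 - 7*⅖))² = (-280 - 3*(-7 - 14/5))² = (-280 - 3*(-49/5))² = (-280 + 147/5)² = (-1253/5)² = 1570009/25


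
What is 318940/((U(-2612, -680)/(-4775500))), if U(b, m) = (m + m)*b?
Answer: -19038724625/44404 ≈ -4.2876e+5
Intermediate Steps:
U(b, m) = 2*b*m (U(b, m) = (2*m)*b = 2*b*m)
318940/((U(-2612, -680)/(-4775500))) = 318940/(((2*(-2612)*(-680))/(-4775500))) = 318940/((3552320*(-1/4775500))) = 318940/(-177616/238775) = 318940*(-238775/177616) = -19038724625/44404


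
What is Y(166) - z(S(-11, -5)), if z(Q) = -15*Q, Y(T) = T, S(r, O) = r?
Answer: 1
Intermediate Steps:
Y(166) - z(S(-11, -5)) = 166 - (-15)*(-11) = 166 - 1*165 = 166 - 165 = 1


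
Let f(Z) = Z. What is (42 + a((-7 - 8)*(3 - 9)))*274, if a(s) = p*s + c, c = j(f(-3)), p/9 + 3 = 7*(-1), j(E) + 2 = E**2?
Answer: -2205974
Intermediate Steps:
j(E) = -2 + E**2
p = -90 (p = -27 + 9*(7*(-1)) = -27 + 9*(-7) = -27 - 63 = -90)
c = 7 (c = -2 + (-3)**2 = -2 + 9 = 7)
a(s) = 7 - 90*s (a(s) = -90*s + 7 = 7 - 90*s)
(42 + a((-7 - 8)*(3 - 9)))*274 = (42 + (7 - 90*(-7 - 8)*(3 - 9)))*274 = (42 + (7 - (-1350)*(-6)))*274 = (42 + (7 - 90*90))*274 = (42 + (7 - 8100))*274 = (42 - 8093)*274 = -8051*274 = -2205974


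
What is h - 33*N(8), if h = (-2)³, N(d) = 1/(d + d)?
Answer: -161/16 ≈ -10.063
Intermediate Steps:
N(d) = 1/(2*d)
h = -8
h - 33*N(8) = -8 - 33/(2*8) = -8 - 33*1/16 = -8 - 33/16 = -161/16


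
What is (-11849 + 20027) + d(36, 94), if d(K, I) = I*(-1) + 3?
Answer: 8087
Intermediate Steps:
d(K, I) = 3 - I (d(K, I) = -I + 3 = 3 - I)
(-11849 + 20027) + d(36, 94) = (-11849 + 20027) + (3 - 1*94) = 8178 + (3 - 94) = 8178 - 91 = 8087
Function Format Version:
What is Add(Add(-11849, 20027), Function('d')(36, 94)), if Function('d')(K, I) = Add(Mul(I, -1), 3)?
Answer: 8087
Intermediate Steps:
Function('d')(K, I) = Add(3, Mul(-1, I)) (Function('d')(K, I) = Add(Mul(-1, I), 3) = Add(3, Mul(-1, I)))
Add(Add(-11849, 20027), Function('d')(36, 94)) = Add(Add(-11849, 20027), Add(3, Mul(-1, 94))) = Add(8178, Add(3, -94)) = Add(8178, -91) = 8087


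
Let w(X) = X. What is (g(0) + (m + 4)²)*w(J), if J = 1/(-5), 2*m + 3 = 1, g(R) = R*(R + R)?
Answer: -9/5 ≈ -1.8000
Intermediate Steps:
g(R) = 2*R² (g(R) = R*(2*R) = 2*R²)
m = -1 (m = -3/2 + (½)*1 = -3/2 + ½ = -1)
J = -⅕ ≈ -0.20000
(g(0) + (m + 4)²)*w(J) = (2*0² + (-1 + 4)²)*(-⅕) = (2*0 + 3²)*(-⅕) = (0 + 9)*(-⅕) = 9*(-⅕) = -9/5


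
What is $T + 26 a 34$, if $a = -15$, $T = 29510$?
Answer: $16250$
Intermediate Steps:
$T + 26 a 34 = 29510 + 26 \left(-15\right) 34 = 29510 - 13260 = 16250$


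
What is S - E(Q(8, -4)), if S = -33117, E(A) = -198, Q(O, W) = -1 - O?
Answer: -32919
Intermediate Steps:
S - E(Q(8, -4)) = -33117 - 1*(-198) = -33117 + 198 = -32919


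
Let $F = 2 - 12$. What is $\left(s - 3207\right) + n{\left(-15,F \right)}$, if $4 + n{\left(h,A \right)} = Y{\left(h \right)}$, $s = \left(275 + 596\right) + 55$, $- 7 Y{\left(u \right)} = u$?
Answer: $- \frac{15980}{7} \approx -2282.9$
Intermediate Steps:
$Y{\left(u \right)} = - \frac{u}{7}$
$F = -10$ ($F = 2 - 12 = -10$)
$s = 926$ ($s = 871 + 55 = 926$)
$n{\left(h,A \right)} = -4 - \frac{h}{7}$
$\left(s - 3207\right) + n{\left(-15,F \right)} = \left(926 - 3207\right) - \frac{13}{7} = -2281 + \left(-4 + \frac{15}{7}\right) = -2281 - \frac{13}{7} = - \frac{15980}{7}$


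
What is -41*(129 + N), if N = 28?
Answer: -6437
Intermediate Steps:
-41*(129 + N) = -41*(129 + 28) = -41*157 = -6437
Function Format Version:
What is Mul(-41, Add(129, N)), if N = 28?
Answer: -6437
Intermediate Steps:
Mul(-41, Add(129, N)) = Mul(-41, Add(129, 28)) = Mul(-41, 157) = -6437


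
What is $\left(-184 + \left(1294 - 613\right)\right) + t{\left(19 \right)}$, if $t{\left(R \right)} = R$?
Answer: $516$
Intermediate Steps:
$\left(-184 + \left(1294 - 613\right)\right) + t{\left(19 \right)} = \left(-184 + \left(1294 - 613\right)\right) + 19 = \left(-184 + 681\right) + 19 = 497 + 19 = 516$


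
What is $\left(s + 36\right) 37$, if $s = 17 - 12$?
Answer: $1517$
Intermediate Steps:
$s = 5$
$\left(s + 36\right) 37 = \left(5 + 36\right) 37 = 41 \cdot 37 = 1517$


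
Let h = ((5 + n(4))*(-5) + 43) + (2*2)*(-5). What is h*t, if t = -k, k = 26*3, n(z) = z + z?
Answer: 3276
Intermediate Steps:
n(z) = 2*z
k = 78
t = -78 (t = -1*78 = -78)
h = -42 (h = ((5 + 2*4)*(-5) + 43) + (2*2)*(-5) = ((5 + 8)*(-5) + 43) + 4*(-5) = (13*(-5) + 43) - 20 = (-65 + 43) - 20 = -22 - 20 = -42)
h*t = -42*(-78) = 3276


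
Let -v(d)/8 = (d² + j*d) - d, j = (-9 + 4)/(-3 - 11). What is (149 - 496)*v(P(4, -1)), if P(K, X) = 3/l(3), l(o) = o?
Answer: 6940/7 ≈ 991.43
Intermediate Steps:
P(K, X) = 1 (P(K, X) = 3/3 = 3*(⅓) = 1)
j = 5/14 (j = -5/(-14) = -5*(-1/14) = 5/14 ≈ 0.35714)
v(d) = -8*d² + 36*d/7 (v(d) = -8*((d² + 5*d/14) - d) = -8*(d² - 9*d/14) = -8*d² + 36*d/7)
(149 - 496)*v(P(4, -1)) = (149 - 496)*((4/7)*1*(9 - 14*1)) = -1388*(9 - 14)/7 = -1388*(-5)/7 = -347*(-20/7) = 6940/7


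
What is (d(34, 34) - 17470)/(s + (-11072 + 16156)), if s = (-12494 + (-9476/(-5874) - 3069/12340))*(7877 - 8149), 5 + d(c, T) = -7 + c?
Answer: -19761266745/3854263440548 ≈ -0.0051271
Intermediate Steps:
d(c, T) = -12 + c (d(c, T) = -5 + (-7 + c) = -12 + c)
s = 30788043205204/9060645 (s = (-12494 + (-9476*(-1/5874) - 3069*1/12340))*(-272) = (-12494 + (4738/2937 - 3069/12340))*(-272) = (-12494 + 49453267/36242580)*(-272) = -452765341253/36242580*(-272) = 30788043205204/9060645 ≈ 3.3980e+6)
(d(34, 34) - 17470)/(s + (-11072 + 16156)) = ((-12 + 34) - 17470)/(30788043205204/9060645 + (-11072 + 16156)) = (22 - 17470)/(30788043205204/9060645 + 5084) = -17448/30834107524384/9060645 = -17448*9060645/30834107524384 = -19761266745/3854263440548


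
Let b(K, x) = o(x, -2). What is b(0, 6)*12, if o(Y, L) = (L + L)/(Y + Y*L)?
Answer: 8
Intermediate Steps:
o(Y, L) = 2*L/(Y + L*Y) (o(Y, L) = (2*L)/(Y + L*Y) = 2*L/(Y + L*Y))
b(K, x) = 4/x (b(K, x) = 2*(-2)/(x*(1 - 2)) = 2*(-2)/(x*(-1)) = 2*(-2)*(-1)/x = 4/x)
b(0, 6)*12 = (4/6)*12 = (4*(1/6))*12 = (2/3)*12 = 8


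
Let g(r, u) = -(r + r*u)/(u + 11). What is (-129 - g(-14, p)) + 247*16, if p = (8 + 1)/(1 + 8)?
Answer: 11462/3 ≈ 3820.7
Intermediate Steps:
p = 1 (p = 9/9 = 9*(⅑) = 1)
g(r, u) = -(r + r*u)/(11 + u)
(-129 - g(-14, p)) + 247*16 = (-129 - (-1)*(-14)*(1 + 1)/(11 + 1)) + 247*16 = (-129 - (-1)*(-14)*2/12) + 3952 = (-129 - 1*7/3) + 3952 = (-129 - 7/3) + 3952 = -394/3 + 3952 = 11462/3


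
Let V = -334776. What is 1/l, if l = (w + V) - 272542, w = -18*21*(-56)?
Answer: -1/586150 ≈ -1.7060e-6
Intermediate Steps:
w = 21168 (w = -378*(-56) = 21168)
l = -586150 (l = (21168 - 334776) - 272542 = -313608 - 272542 = -586150)
1/l = 1/(-586150) = -1/586150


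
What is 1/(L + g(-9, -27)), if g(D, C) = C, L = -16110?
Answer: -1/16137 ≈ -6.1969e-5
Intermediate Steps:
1/(L + g(-9, -27)) = 1/(-16110 - 27) = 1/(-16137) = -1/16137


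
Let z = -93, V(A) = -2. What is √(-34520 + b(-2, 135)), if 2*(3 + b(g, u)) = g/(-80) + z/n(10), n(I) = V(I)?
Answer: I*√13799895/20 ≈ 185.74*I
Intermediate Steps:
n(I) = -2
b(g, u) = 81/4 - g/160 (b(g, u) = -3 + (g/(-80) - 93/(-2))/2 = -3 + (g*(-1/80) - 93*(-½))/2 = -3 + (-g/80 + 93/2)/2 = -3 + (93/2 - g/80)/2 = -3 + (93/4 - g/160) = 81/4 - g/160)
√(-34520 + b(-2, 135)) = √(-34520 + (81/4 - 1/160*(-2))) = √(-34520 + (81/4 + 1/80)) = √(-34520 + 1621/80) = √(-2759979/80) = I*√13799895/20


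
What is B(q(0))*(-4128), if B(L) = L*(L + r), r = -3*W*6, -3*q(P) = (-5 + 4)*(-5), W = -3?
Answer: 1080160/3 ≈ 3.6005e+5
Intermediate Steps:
q(P) = -5/3 (q(P) = -(-5 + 4)*(-5)/3 = -(-1)*(-5)/3 = -1/3*5 = -5/3)
r = 54 (r = -3*(-3)*6 = 9*6 = 54)
B(L) = L*(54 + L) (B(L) = L*(L + 54) = L*(54 + L))
B(q(0))*(-4128) = -5*(54 - 5/3)/3*(-4128) = -5/3*157/3*(-4128) = -785/9*(-4128) = 1080160/3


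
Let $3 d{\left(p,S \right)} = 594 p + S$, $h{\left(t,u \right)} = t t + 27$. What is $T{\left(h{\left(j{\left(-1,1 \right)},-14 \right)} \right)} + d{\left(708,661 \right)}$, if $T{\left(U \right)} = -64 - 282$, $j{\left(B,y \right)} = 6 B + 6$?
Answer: $\frac{420175}{3} \approx 1.4006 \cdot 10^{5}$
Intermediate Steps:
$j{\left(B,y \right)} = 6 + 6 B$
$h{\left(t,u \right)} = 27 + t^{2}$ ($h{\left(t,u \right)} = t^{2} + 27 = 27 + t^{2}$)
$d{\left(p,S \right)} = 198 p + \frac{S}{3}$ ($d{\left(p,S \right)} = \frac{594 p + S}{3} = \frac{S + 594 p}{3} = 198 p + \frac{S}{3}$)
$T{\left(U \right)} = -346$
$T{\left(h{\left(j{\left(-1,1 \right)},-14 \right)} \right)} + d{\left(708,661 \right)} = -346 + \left(198 \cdot 708 + \frac{1}{3} \cdot 661\right) = -346 + \left(140184 + \frac{661}{3}\right) = -346 + \frac{421213}{3} = \frac{420175}{3}$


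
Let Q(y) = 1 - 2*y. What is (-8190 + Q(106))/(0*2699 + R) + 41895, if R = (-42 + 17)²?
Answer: 26175974/625 ≈ 41882.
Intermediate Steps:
R = 625 (R = (-25)² = 625)
(-8190 + Q(106))/(0*2699 + R) + 41895 = (-8190 + (1 - 2*106))/(0*2699 + 625) + 41895 = (-8190 + (1 - 212))/(0 + 625) + 41895 = (-8190 - 211)/625 + 41895 = -8401*1/625 + 41895 = -8401/625 + 41895 = 26175974/625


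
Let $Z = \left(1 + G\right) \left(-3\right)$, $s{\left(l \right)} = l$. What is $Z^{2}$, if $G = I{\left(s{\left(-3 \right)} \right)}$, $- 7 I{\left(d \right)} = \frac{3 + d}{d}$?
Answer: $9$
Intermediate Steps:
$I{\left(d \right)} = - \frac{3 + d}{7 d}$ ($I{\left(d \right)} = - \frac{\left(3 + d\right) \frac{1}{d}}{7} = - \frac{\frac{1}{d} \left(3 + d\right)}{7} = - \frac{3 + d}{7 d}$)
$G = 0$ ($G = \frac{-3 - -3}{7 \left(-3\right)} = \frac{1}{7} \left(- \frac{1}{3}\right) \left(-3 + 3\right) = \frac{1}{7} \left(- \frac{1}{3}\right) 0 = 0$)
$Z = -3$ ($Z = \left(1 + 0\right) \left(-3\right) = 1 \left(-3\right) = -3$)
$Z^{2} = \left(-3\right)^{2} = 9$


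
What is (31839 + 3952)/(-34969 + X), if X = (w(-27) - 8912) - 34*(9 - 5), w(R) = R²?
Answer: -5113/6184 ≈ -0.82681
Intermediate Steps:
X = -8319 (X = ((-27)² - 8912) - 34*(9 - 5) = (729 - 8912) - 34*4 = -8183 - 136 = -8319)
(31839 + 3952)/(-34969 + X) = (31839 + 3952)/(-34969 - 8319) = 35791/(-43288) = 35791*(-1/43288) = -5113/6184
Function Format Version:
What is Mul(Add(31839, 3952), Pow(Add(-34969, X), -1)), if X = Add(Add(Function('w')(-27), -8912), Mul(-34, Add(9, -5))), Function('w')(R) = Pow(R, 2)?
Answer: Rational(-5113, 6184) ≈ -0.82681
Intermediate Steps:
X = -8319 (X = Add(Add(Pow(-27, 2), -8912), Mul(-34, Add(9, -5))) = Add(Add(729, -8912), Mul(-34, 4)) = Add(-8183, -136) = -8319)
Mul(Add(31839, 3952), Pow(Add(-34969, X), -1)) = Mul(Add(31839, 3952), Pow(Add(-34969, -8319), -1)) = Mul(35791, Pow(-43288, -1)) = Mul(35791, Rational(-1, 43288)) = Rational(-5113, 6184)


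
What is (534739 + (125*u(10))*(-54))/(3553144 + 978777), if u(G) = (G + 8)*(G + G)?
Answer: -1895261/4531921 ≈ -0.41820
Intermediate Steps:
u(G) = 2*G*(8 + G) (u(G) = (8 + G)*(2*G) = 2*G*(8 + G))
(534739 + (125*u(10))*(-54))/(3553144 + 978777) = (534739 + (125*(2*10*(8 + 10)))*(-54))/(3553144 + 978777) = (534739 + (125*(2*10*18))*(-54))/4531921 = (534739 + (125*360)*(-54))*(1/4531921) = (534739 + 45000*(-54))*(1/4531921) = (534739 - 2430000)*(1/4531921) = -1895261*1/4531921 = -1895261/4531921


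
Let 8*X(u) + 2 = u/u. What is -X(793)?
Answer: 1/8 ≈ 0.12500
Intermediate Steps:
X(u) = -1/8 (X(u) = -1/4 + (u/u)/8 = -1/4 + (1/8)*1 = -1/4 + 1/8 = -1/8)
-X(793) = -1*(-1/8) = 1/8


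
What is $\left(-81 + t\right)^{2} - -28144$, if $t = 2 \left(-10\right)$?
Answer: $38345$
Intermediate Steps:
$t = -20$
$\left(-81 + t\right)^{2} - -28144 = \left(-81 - 20\right)^{2} - -28144 = \left(-101\right)^{2} + 28144 = 10201 + 28144 = 38345$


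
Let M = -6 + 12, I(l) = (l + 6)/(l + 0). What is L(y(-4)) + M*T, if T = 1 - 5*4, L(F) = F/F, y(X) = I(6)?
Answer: -113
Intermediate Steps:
I(l) = (6 + l)/l
y(X) = 2 (y(X) = (6 + 6)/6 = (1/6)*12 = 2)
L(F) = 1
T = -19 (T = 1 - 20 = -19)
M = 6
L(y(-4)) + M*T = 1 + 6*(-19) = 1 - 114 = -113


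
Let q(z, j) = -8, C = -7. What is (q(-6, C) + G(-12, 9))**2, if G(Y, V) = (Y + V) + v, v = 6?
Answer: 25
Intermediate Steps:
G(Y, V) = 6 + V + Y (G(Y, V) = (Y + V) + 6 = (V + Y) + 6 = 6 + V + Y)
(q(-6, C) + G(-12, 9))**2 = (-8 + (6 + 9 - 12))**2 = (-8 + 3)**2 = (-5)**2 = 25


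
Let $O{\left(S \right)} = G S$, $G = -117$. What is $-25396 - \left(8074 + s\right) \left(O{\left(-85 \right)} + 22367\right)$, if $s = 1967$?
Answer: $-324470188$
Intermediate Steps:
$O{\left(S \right)} = - 117 S$
$-25396 - \left(8074 + s\right) \left(O{\left(-85 \right)} + 22367\right) = -25396 - \left(8074 + 1967\right) \left(\left(-117\right) \left(-85\right) + 22367\right) = -25396 - 10041 \left(9945 + 22367\right) = -25396 - 10041 \cdot 32312 = -25396 - 324444792 = -324470188$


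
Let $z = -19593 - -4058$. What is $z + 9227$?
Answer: $-6308$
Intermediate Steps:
$z = -15535$ ($z = -19593 + 4058 = -15535$)
$z + 9227 = -15535 + 9227 = -6308$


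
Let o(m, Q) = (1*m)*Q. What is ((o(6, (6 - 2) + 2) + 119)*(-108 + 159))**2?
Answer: 62489025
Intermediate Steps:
o(m, Q) = Q*m (o(m, Q) = m*Q = Q*m)
((o(6, (6 - 2) + 2) + 119)*(-108 + 159))**2 = ((((6 - 2) + 2)*6 + 119)*(-108 + 159))**2 = (((4 + 2)*6 + 119)*51)**2 = ((6*6 + 119)*51)**2 = ((36 + 119)*51)**2 = (155*51)**2 = 7905**2 = 62489025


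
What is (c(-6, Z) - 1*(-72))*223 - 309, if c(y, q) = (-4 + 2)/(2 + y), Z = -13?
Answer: 31717/2 ≈ 15859.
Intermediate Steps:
c(y, q) = -2/(2 + y)
(c(-6, Z) - 1*(-72))*223 - 309 = (-2/(2 - 6) - 1*(-72))*223 - 309 = (-2/(-4) + 72)*223 - 309 = (-2*(-¼) + 72)*223 - 309 = (½ + 72)*223 - 309 = (145/2)*223 - 309 = 32335/2 - 309 = 31717/2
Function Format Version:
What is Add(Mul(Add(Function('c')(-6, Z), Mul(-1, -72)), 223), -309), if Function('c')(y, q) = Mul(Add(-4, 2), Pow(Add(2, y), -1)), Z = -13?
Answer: Rational(31717, 2) ≈ 15859.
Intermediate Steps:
Function('c')(y, q) = Mul(-2, Pow(Add(2, y), -1))
Add(Mul(Add(Function('c')(-6, Z), Mul(-1, -72)), 223), -309) = Add(Mul(Add(Mul(-2, Pow(Add(2, -6), -1)), Mul(-1, -72)), 223), -309) = Add(Mul(Add(Mul(-2, Pow(-4, -1)), 72), 223), -309) = Add(Mul(Add(Mul(-2, Rational(-1, 4)), 72), 223), -309) = Add(Mul(Add(Rational(1, 2), 72), 223), -309) = Add(Mul(Rational(145, 2), 223), -309) = Add(Rational(32335, 2), -309) = Rational(31717, 2)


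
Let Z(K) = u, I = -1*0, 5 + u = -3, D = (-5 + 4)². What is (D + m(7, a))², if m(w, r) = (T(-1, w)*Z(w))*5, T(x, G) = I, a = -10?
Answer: 1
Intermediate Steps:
D = 1 (D = (-1)² = 1)
u = -8 (u = -5 - 3 = -8)
I = 0
Z(K) = -8
T(x, G) = 0
m(w, r) = 0 (m(w, r) = (0*(-8))*5 = 0*5 = 0)
(D + m(7, a))² = (1 + 0)² = 1² = 1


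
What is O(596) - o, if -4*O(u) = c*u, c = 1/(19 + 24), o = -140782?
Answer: 6053477/43 ≈ 1.4078e+5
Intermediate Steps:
c = 1/43 ≈ 0.023256
O(u) = -u/172
O(596) - o = -1/172*596 - 1*(-140782) = -149/43 + 140782 = 6053477/43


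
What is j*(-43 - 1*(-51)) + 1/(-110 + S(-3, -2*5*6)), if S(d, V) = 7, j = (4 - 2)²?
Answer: 3295/103 ≈ 31.990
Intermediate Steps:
j = 4 (j = 2² = 4)
j*(-43 - 1*(-51)) + 1/(-110 + S(-3, -2*5*6)) = 4*(-43 - 1*(-51)) + 1/(-110 + 7) = 4*(-43 + 51) + 1/(-103) = 4*8 - 1/103 = 32 - 1/103 = 3295/103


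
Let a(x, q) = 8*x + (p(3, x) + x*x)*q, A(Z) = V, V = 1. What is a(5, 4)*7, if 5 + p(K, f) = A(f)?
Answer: 868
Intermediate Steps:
A(Z) = 1
p(K, f) = -4 (p(K, f) = -5 + 1 = -4)
a(x, q) = 8*x + q*(-4 + x**2) (a(x, q) = 8*x + (-4 + x*x)*q = 8*x + (-4 + x**2)*q = 8*x + q*(-4 + x**2))
a(5, 4)*7 = (-4*4 + 8*5 + 4*5**2)*7 = (-16 + 40 + 4*25)*7 = (-16 + 40 + 100)*7 = 124*7 = 868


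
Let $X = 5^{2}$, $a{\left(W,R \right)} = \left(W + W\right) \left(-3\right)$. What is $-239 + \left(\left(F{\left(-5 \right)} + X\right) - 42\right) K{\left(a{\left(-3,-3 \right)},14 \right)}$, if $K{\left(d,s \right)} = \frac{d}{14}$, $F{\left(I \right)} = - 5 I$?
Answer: $- \frac{1601}{7} \approx -228.71$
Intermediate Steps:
$a{\left(W,R \right)} = - 6 W$ ($a{\left(W,R \right)} = 2 W \left(-3\right) = - 6 W$)
$X = 25$
$K{\left(d,s \right)} = \frac{d}{14}$ ($K{\left(d,s \right)} = d \frac{1}{14} = \frac{d}{14}$)
$-239 + \left(\left(F{\left(-5 \right)} + X\right) - 42\right) K{\left(a{\left(-3,-3 \right)},14 \right)} = -239 + \left(\left(\left(-5\right) \left(-5\right) + 25\right) - 42\right) \frac{\left(-6\right) \left(-3\right)}{14} = -239 + \left(\left(25 + 25\right) - 42\right) \frac{1}{14} \cdot 18 = -239 + \left(50 - 42\right) \frac{9}{7} = -239 + 8 \cdot \frac{9}{7} = -239 + \frac{72}{7} = - \frac{1601}{7}$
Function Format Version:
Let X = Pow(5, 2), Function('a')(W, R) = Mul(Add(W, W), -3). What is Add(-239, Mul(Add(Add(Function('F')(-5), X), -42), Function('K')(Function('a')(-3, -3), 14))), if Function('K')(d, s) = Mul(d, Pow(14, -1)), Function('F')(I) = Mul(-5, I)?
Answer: Rational(-1601, 7) ≈ -228.71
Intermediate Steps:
Function('a')(W, R) = Mul(-6, W) (Function('a')(W, R) = Mul(Mul(2, W), -3) = Mul(-6, W))
X = 25
Function('K')(d, s) = Mul(Rational(1, 14), d) (Function('K')(d, s) = Mul(d, Rational(1, 14)) = Mul(Rational(1, 14), d))
Add(-239, Mul(Add(Add(Function('F')(-5), X), -42), Function('K')(Function('a')(-3, -3), 14))) = Add(-239, Mul(Add(Add(Mul(-5, -5), 25), -42), Mul(Rational(1, 14), Mul(-6, -3)))) = Add(-239, Mul(Add(Add(25, 25), -42), Mul(Rational(1, 14), 18))) = Add(-239, Mul(Add(50, -42), Rational(9, 7))) = Add(-239, Mul(8, Rational(9, 7))) = Add(-239, Rational(72, 7)) = Rational(-1601, 7)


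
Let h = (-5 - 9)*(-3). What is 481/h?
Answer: 481/42 ≈ 11.452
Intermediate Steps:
h = 42 (h = -14*(-3) = 42)
481/h = 481/42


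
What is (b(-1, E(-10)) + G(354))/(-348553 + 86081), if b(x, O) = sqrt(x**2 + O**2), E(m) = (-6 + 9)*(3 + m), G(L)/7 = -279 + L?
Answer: -75/37496 - sqrt(442)/262472 ≈ -0.0020803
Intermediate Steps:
G(L) = -1953 + 7*L (G(L) = 7*(-279 + L) = -1953 + 7*L)
E(m) = 9 + 3*m (E(m) = 3*(3 + m) = 9 + 3*m)
b(x, O) = sqrt(O**2 + x**2)
(b(-1, E(-10)) + G(354))/(-348553 + 86081) = (sqrt((9 + 3*(-10))**2 + (-1)**2) + (-1953 + 7*354))/(-348553 + 86081) = (sqrt((9 - 30)**2 + 1) + (-1953 + 2478))/(-262472) = (sqrt((-21)**2 + 1) + 525)*(-1/262472) = (sqrt(441 + 1) + 525)*(-1/262472) = (sqrt(442) + 525)*(-1/262472) = (525 + sqrt(442))*(-1/262472) = -75/37496 - sqrt(442)/262472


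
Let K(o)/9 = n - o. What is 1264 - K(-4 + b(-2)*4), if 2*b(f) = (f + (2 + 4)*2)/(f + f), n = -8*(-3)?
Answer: 967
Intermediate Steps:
n = 24
b(f) = (12 + f)/(4*f) (b(f) = ((f + (2 + 4)*2)/(f + f))/2 = ((f + 6*2)/((2*f)))/2 = ((f + 12)*(1/(2*f)))/2 = ((12 + f)*(1/(2*f)))/2 = ((12 + f)/(2*f))/2 = (12 + f)/(4*f))
K(o) = 216 - 9*o (K(o) = 9*(24 - o) = 216 - 9*o)
1264 - K(-4 + b(-2)*4) = 1264 - (216 - 9*(-4 + ((1/4)*(12 - 2)/(-2))*4)) = 1264 - (216 - 9*(-4 + ((1/4)*(-1/2)*10)*4)) = 1264 - (216 - 9*(-4 - 5/4*4)) = 1264 - (216 - 9*(-4 - 5)) = 1264 - (216 - 9*(-9)) = 1264 - (216 + 81) = 1264 - 1*297 = 1264 - 297 = 967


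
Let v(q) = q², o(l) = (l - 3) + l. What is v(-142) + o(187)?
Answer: 20535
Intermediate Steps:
o(l) = -3 + 2*l (o(l) = (-3 + l) + l = -3 + 2*l)
v(-142) + o(187) = (-142)² + (-3 + 2*187) = 20164 + (-3 + 374) = 20164 + 371 = 20535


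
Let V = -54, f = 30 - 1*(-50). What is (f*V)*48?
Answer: -207360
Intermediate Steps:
f = 80 (f = 30 + 50 = 80)
(f*V)*48 = (80*(-54))*48 = -4320*48 = -207360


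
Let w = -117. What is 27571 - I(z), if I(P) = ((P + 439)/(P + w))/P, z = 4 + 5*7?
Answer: 41935730/1521 ≈ 27571.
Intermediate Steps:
z = 39 (z = 4 + 35 = 39)
I(P) = (439 + P)/(P*(-117 + P)) (I(P) = ((P + 439)/(P - 117))/P = ((439 + P)/(-117 + P))/P = (439 + P)/(P*(-117 + P)))
27571 - I(z) = 27571 - (439 + 39)/(39*(-117 + 39)) = 27571 - 478/(39*(-78)) = 27571 - (-1)*478/(39*78) = 27571 - 1*(-239/1521) = 27571 + 239/1521 = 41935730/1521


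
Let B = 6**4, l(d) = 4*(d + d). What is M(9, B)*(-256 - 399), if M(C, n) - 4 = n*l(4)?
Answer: -27166780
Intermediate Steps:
l(d) = 8*d (l(d) = 4*(2*d) = 8*d)
B = 1296
M(C, n) = 4 + 32*n (M(C, n) = 4 + n*(8*4) = 4 + n*32 = 4 + 32*n)
M(9, B)*(-256 - 399) = (4 + 32*1296)*(-256 - 399) = (4 + 41472)*(-655) = 41476*(-655) = -27166780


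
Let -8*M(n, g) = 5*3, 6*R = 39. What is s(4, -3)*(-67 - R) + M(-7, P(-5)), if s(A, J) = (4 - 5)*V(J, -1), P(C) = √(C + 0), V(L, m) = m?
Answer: -603/8 ≈ -75.375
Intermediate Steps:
P(C) = √C
R = 13/2 (R = (⅙)*39 = 13/2 ≈ 6.5000)
M(n, g) = -15/8 (M(n, g) = -5*3/8 = -⅛*15 = -15/8)
s(A, J) = 1 (s(A, J) = (4 - 5)*(-1) = -1*(-1) = 1)
s(4, -3)*(-67 - R) + M(-7, P(-5)) = 1*(-67 - 1*13/2) - 15/8 = 1*(-67 - 13/2) - 15/8 = 1*(-147/2) - 15/8 = -147/2 - 15/8 = -603/8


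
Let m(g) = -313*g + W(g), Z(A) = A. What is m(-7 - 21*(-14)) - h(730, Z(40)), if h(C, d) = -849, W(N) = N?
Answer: -88695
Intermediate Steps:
m(g) = -312*g (m(g) = -313*g + g = -312*g)
m(-7 - 21*(-14)) - h(730, Z(40)) = -312*(-7 - 21*(-14)) - 1*(-849) = -312*(-7 + 294) + 849 = -312*287 + 849 = -89544 + 849 = -88695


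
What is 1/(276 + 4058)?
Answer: 1/4334 ≈ 0.00023073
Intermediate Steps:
1/(276 + 4058) = 1/4334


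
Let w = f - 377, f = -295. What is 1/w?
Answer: -1/672 ≈ -0.0014881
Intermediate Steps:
w = -672 (w = -295 - 377 = -672)
1/w = 1/(-672) = -1/672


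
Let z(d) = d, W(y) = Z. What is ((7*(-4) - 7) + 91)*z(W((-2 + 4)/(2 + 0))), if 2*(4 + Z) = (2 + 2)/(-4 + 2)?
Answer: -280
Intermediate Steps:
Z = -5 (Z = -4 + ((2 + 2)/(-4 + 2))/2 = -4 + (4/(-2))/2 = -4 + (4*(-1/2))/2 = -4 + (1/2)*(-2) = -4 - 1 = -5)
W(y) = -5
((7*(-4) - 7) + 91)*z(W((-2 + 4)/(2 + 0))) = ((7*(-4) - 7) + 91)*(-5) = ((-28 - 7) + 91)*(-5) = (-35 + 91)*(-5) = 56*(-5) = -280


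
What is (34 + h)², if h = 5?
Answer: 1521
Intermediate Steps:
(34 + h)² = (34 + 5)² = 39² = 1521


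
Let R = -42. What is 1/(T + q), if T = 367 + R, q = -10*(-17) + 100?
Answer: 1/595 ≈ 0.0016807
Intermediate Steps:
q = 270 (q = 170 + 100 = 270)
T = 325 (T = 367 - 42 = 325)
1/(T + q) = 1/(325 + 270) = 1/595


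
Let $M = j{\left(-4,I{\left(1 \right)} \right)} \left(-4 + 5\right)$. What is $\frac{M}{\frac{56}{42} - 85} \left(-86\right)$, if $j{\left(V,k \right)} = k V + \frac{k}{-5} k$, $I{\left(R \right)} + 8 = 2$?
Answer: $\frac{21672}{1255} \approx 17.269$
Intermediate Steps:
$I{\left(R \right)} = -6$ ($I{\left(R \right)} = -8 + 2 = -6$)
$j{\left(V,k \right)} = - \frac{k^{2}}{5} + V k$ ($j{\left(V,k \right)} = V k + k \left(- \frac{1}{5}\right) k = V k + - \frac{k}{5} k = V k - \frac{k^{2}}{5} = - \frac{k^{2}}{5} + V k$)
$M = \frac{84}{5}$ ($M = \frac{1}{5} \left(-6\right) \left(\left(-1\right) \left(-6\right) + 5 \left(-4\right)\right) \left(-4 + 5\right) = \frac{1}{5} \left(-6\right) \left(6 - 20\right) 1 = \frac{1}{5} \left(-6\right) \left(-14\right) 1 = \frac{84}{5} \cdot 1 = \frac{84}{5} \approx 16.8$)
$\frac{M}{\frac{56}{42} - 85} \left(-86\right) = \frac{84}{5 \left(\frac{56}{42} - 85\right)} \left(-86\right) = \frac{84}{5 \left(56 \cdot \frac{1}{42} - 85\right)} \left(-86\right) = \frac{84}{5 \left(\frac{4}{3} - 85\right)} \left(-86\right) = \frac{84}{5 \left(- \frac{251}{3}\right)} \left(-86\right) = \frac{84}{5} \left(- \frac{3}{251}\right) \left(-86\right) = \left(- \frac{252}{1255}\right) \left(-86\right) = \frac{21672}{1255}$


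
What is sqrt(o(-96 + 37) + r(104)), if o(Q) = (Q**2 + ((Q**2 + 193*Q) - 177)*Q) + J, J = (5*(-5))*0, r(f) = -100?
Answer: sqrt(480278) ≈ 693.02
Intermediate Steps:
J = 0 (J = -25*0 = 0)
o(Q) = Q**2 + Q*(-177 + Q**2 + 193*Q) (o(Q) = (Q**2 + ((Q**2 + 193*Q) - 177)*Q) + 0 = (Q**2 + (-177 + Q**2 + 193*Q)*Q) + 0 = (Q**2 + Q*(-177 + Q**2 + 193*Q)) + 0 = Q**2 + Q*(-177 + Q**2 + 193*Q))
sqrt(o(-96 + 37) + r(104)) = sqrt((-96 + 37)*(-177 + (-96 + 37)**2 + 194*(-96 + 37)) - 100) = sqrt(-59*(-177 + (-59)**2 + 194*(-59)) - 100) = sqrt(-59*(-177 + 3481 - 11446) - 100) = sqrt(-59*(-8142) - 100) = sqrt(480378 - 100) = sqrt(480278)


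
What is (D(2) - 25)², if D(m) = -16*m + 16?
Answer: 1681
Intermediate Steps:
D(m) = 16 - 16*m
(D(2) - 25)² = ((16 - 16*2) - 25)² = ((16 - 32) - 25)² = (-16 - 25)² = (-41)² = 1681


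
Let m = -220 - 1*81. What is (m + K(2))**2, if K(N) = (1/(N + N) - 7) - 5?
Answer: 1565001/16 ≈ 97813.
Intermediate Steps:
K(N) = -12 + 1/(2*N) (K(N) = (1/(2*N) - 7) - 5 = (-7 + 1/(2*N)) - 5 = -12 + 1/(2*N))
m = -301 (m = -220 - 81 = -301)
(m + K(2))**2 = (-301 + (-12 + (1/2)/2))**2 = (-301 + (-12 + (1/2)*(1/2)))**2 = (-301 + (-12 + 1/4))**2 = (-301 - 47/4)**2 = (-1251/4)**2 = 1565001/16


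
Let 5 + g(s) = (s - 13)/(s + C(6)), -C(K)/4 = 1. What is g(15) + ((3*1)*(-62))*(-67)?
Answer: 137029/11 ≈ 12457.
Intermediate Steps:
C(K) = -4 (C(K) = -4*1 = -4)
g(s) = -5 + (-13 + s)/(-4 + s) (g(s) = -5 + (s - 13)/(s - 4) = -5 + (-13 + s)/(-4 + s))
g(15) + ((3*1)*(-62))*(-67) = (7 - 4*15)/(-4 + 15) + ((3*1)*(-62))*(-67) = (7 - 60)/11 + (3*(-62))*(-67) = (1/11)*(-53) - 186*(-67) = -53/11 + 12462 = 137029/11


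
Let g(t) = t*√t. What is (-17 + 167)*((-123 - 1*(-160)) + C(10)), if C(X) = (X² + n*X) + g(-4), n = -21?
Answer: -10950 - 1200*I ≈ -10950.0 - 1200.0*I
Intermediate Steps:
g(t) = t^(3/2)
C(X) = X² - 21*X - 8*I (C(X) = (X² - 21*X) + (-4)^(3/2) = (X² - 21*X) - 8*I = X² - 21*X - 8*I)
(-17 + 167)*((-123 - 1*(-160)) + C(10)) = (-17 + 167)*((-123 - 1*(-160)) + (10² - 21*10 - 8*I)) = 150*((-123 + 160) + (100 - 210 - 8*I)) = 150*(37 + (-110 - 8*I)) = 150*(-73 - 8*I) = -10950 - 1200*I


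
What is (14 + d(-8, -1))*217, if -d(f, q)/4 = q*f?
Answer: -3906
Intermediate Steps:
d(f, q) = -4*f*q (d(f, q) = -4*q*f = -4*f*q)
(14 + d(-8, -1))*217 = (14 - 4*(-8)*(-1))*217 = (14 - 32)*217 = -18*217 = -3906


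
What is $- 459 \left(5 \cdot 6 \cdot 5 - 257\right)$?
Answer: $49113$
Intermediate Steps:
$- 459 \left(5 \cdot 6 \cdot 5 - 257\right) = - 459 \left(30 \cdot 5 - 257\right) = - 459 \left(150 - 257\right) = \left(-459\right) \left(-107\right) = 49113$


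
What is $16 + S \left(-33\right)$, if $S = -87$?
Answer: $2887$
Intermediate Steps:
$16 + S \left(-33\right) = 16 - -2871 = 16 + 2871 = 2887$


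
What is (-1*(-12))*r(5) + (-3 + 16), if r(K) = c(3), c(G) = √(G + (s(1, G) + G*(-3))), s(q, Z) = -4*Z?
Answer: 13 + 36*I*√2 ≈ 13.0 + 50.912*I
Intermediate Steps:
c(G) = √6*√(-G) (c(G) = √(G + (-4*G + G*(-3))) = √(G + (-4*G - 3*G)) = √(G - 7*G) = √(-6*G) = √6*√(-G))
r(K) = 3*I*√2 (r(K) = √6*√(-1*3) = √6*√(-3) = √6*(I*√3) = 3*I*√2)
(-1*(-12))*r(5) + (-3 + 16) = (-1*(-12))*(3*I*√2) + (-3 + 16) = 12*(3*I*√2) + 13 = 36*I*√2 + 13 = 13 + 36*I*√2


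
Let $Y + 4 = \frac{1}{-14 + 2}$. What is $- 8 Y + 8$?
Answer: $\frac{122}{3} \approx 40.667$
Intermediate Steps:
$Y = - \frac{49}{12}$ ($Y = -4 + \frac{1}{-14 + 2} = -4 + \frac{1}{-12} = -4 - \frac{1}{12} = - \frac{49}{12} \approx -4.0833$)
$- 8 Y + 8 = \left(-8\right) \left(- \frac{49}{12}\right) + 8 = \frac{98}{3} + 8 = \frac{122}{3}$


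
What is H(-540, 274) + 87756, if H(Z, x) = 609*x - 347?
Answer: 254275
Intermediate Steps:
H(Z, x) = -347 + 609*x
H(-540, 274) + 87756 = (-347 + 609*274) + 87756 = (-347 + 166866) + 87756 = 166519 + 87756 = 254275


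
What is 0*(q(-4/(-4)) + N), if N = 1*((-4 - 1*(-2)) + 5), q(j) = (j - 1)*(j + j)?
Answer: 0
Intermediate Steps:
q(j) = 2*j*(-1 + j) (q(j) = (-1 + j)*(2*j) = 2*j*(-1 + j))
N = 3 (N = 1*((-4 + 2) + 5) = 1*(-2 + 5) = 1*3 = 3)
0*(q(-4/(-4)) + N) = 0*(2*(-4/(-4))*(-1 - 4/(-4)) + 3) = 0*(2*(-4*(-¼))*(-1 - 4*(-¼)) + 3) = 0*(2*1*(-1 + 1) + 3) = 0*(2*1*0 + 3) = 0*(0 + 3) = 0*3 = 0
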